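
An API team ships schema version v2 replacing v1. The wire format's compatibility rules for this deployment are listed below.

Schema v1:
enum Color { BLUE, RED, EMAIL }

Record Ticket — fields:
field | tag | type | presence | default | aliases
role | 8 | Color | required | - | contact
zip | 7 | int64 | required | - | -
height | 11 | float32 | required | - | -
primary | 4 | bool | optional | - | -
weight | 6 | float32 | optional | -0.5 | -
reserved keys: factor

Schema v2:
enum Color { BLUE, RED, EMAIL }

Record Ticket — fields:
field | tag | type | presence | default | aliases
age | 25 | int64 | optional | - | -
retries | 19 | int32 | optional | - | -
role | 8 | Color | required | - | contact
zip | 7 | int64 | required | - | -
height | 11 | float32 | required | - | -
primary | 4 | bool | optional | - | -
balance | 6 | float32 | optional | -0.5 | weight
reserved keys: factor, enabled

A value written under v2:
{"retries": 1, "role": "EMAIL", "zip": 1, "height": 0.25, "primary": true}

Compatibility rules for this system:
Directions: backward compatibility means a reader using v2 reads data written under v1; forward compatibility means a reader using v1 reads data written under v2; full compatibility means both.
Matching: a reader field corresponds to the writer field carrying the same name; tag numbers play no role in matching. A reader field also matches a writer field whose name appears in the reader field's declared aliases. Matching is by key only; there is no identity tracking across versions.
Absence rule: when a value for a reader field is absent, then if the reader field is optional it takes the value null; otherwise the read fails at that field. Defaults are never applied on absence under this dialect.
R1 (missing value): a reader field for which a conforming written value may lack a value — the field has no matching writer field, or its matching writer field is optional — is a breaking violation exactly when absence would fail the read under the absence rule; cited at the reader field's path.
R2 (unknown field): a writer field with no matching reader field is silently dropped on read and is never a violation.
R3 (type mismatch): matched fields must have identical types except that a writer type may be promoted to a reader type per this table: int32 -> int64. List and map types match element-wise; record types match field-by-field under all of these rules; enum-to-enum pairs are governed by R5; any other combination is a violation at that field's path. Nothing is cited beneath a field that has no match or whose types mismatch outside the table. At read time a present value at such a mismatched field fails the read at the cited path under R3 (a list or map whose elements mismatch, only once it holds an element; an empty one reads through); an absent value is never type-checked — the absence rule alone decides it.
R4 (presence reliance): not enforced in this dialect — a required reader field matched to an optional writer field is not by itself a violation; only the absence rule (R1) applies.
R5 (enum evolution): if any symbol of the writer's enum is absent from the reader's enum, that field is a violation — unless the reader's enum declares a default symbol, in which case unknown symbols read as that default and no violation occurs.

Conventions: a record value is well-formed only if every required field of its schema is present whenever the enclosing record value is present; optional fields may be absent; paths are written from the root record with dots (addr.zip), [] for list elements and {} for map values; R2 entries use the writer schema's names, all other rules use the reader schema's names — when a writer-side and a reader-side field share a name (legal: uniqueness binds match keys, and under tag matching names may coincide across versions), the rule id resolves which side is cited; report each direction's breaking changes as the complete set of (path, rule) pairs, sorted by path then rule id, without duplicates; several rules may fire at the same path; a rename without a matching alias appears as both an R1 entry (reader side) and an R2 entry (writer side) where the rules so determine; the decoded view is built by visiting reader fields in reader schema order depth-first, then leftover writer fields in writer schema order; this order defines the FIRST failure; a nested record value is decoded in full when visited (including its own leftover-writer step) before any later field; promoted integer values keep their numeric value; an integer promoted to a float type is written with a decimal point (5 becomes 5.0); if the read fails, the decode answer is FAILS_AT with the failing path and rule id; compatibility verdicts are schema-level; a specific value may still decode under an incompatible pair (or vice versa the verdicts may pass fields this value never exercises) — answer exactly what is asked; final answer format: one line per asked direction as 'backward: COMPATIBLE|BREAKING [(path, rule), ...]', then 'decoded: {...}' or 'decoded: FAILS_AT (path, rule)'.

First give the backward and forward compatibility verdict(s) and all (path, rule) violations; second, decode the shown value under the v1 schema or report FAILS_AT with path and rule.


backward: COMPATIBLE []; forward: COMPATIBLE []; decoded: {"role": "EMAIL", "zip": 1, "height": 0.25, "primary": true, "weight": null}

the writer's type comes first in each Ticket pair
backward on Ticket — v2 reading data written by v1:
  age: no writer match
  retries: no writer match
  role <- role (Color -> Color, writer required)
  zip <- zip (int64 -> int64, writer required)
  height <- height (float32 -> float32, writer required)
  primary <- primary (bool -> bool, writer optional)
  balance <- weight (float32 -> float32, writer optional)
  => backward: COMPATIBLE
forward on Ticket — v1 reading data written by v2:
  role <- role (Color -> Color, writer required)
  zip <- zip (int64 -> int64, writer required)
  height <- height (float32 -> float32, writer required)
  primary <- primary (bool -> bool, writer optional)
  weight: no writer match
  writer age: unknown to reader
  writer retries: unknown to reader
  writer balance: unknown to reader
  => forward: COMPATIBLE
migrating the Ticket value to v1:
  role := "EMAIL"
  zip := 1
  height := 0.25
  primary := true
  weight := null (not supplied -> null)
  writer retries: unmatched, discarded
  => decoded: {"role": "EMAIL", "zip": 1, "height": 0.25, "primary": true, "weight": null}


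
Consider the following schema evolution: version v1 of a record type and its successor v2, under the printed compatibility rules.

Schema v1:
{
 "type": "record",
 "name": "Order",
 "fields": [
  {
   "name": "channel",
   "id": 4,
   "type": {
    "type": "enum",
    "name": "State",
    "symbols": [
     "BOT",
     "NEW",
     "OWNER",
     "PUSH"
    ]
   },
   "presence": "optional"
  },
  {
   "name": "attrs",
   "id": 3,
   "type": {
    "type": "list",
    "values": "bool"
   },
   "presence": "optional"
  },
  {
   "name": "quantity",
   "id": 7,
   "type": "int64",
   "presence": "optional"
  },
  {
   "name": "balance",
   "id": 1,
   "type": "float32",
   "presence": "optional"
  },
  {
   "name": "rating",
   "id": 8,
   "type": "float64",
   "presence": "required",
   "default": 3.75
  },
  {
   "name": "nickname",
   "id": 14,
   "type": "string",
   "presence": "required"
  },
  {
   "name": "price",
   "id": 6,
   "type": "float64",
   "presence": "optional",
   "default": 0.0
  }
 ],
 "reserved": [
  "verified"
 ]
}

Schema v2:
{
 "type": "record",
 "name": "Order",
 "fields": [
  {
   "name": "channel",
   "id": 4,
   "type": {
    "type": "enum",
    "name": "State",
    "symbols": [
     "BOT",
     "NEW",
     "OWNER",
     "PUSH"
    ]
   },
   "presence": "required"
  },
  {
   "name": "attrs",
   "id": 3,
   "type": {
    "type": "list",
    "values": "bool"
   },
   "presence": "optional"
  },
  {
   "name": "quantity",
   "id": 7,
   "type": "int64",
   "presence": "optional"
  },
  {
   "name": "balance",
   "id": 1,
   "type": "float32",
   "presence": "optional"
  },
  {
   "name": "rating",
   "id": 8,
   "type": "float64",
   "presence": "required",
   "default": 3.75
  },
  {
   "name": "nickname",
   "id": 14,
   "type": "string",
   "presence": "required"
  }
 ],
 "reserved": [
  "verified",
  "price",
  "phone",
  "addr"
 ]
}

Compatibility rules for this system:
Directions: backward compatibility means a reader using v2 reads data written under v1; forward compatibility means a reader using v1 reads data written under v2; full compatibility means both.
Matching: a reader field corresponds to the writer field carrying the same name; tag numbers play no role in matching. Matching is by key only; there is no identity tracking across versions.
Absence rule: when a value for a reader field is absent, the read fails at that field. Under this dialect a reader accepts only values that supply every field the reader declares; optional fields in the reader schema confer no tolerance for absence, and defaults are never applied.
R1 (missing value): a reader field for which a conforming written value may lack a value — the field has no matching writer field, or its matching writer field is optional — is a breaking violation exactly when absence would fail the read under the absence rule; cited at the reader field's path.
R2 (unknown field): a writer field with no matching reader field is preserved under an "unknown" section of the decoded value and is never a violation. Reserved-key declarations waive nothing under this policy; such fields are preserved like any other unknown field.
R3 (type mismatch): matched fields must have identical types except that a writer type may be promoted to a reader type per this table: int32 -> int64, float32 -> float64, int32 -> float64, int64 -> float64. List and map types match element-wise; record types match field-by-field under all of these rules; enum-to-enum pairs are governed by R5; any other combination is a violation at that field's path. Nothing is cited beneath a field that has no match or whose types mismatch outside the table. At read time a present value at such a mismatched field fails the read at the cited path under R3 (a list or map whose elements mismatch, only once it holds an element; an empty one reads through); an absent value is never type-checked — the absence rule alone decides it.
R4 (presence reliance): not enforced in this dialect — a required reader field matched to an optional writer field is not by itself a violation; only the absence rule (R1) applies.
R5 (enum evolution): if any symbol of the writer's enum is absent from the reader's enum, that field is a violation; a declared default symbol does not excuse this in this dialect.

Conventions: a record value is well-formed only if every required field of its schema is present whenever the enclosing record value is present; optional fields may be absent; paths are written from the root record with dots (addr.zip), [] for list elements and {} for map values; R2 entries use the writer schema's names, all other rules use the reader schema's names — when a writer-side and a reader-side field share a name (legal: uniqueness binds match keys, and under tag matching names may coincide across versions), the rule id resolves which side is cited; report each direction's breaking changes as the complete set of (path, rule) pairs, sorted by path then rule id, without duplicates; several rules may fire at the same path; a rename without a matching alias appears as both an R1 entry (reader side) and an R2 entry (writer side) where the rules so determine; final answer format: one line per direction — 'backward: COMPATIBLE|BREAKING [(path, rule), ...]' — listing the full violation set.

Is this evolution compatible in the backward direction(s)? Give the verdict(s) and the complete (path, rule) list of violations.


arrows below run writer -> reader for Order
checking backward for Order: reader v2 against writer v1:
  channel: State -> State, writer optional; from channel
  attrs: list<bool> -> list<bool>, writer optional; from attrs
  quantity: int64 -> int64, writer optional; from quantity
  balance: float32 -> float32, writer optional; from balance
  rating: float64 -> float64, writer required; from rating
  nickname: string -> string, writer required; from nickname
  writer field price has no reader counterpart
  rule R1 violated at attrs
  rule R1 violated at balance
  rule R1 violated at channel
  rule R1 violated at quantity
  => 4 violation(s): backward is BREAKING for Order
checking off the Order differences that do not matter here:
  field channel in record Order: optional changed to required -> matters only for Order's forward compatibility — outside the asked direction

backward: BREAKING [(attrs, R1), (balance, R1), (channel, R1), (quantity, R1)]


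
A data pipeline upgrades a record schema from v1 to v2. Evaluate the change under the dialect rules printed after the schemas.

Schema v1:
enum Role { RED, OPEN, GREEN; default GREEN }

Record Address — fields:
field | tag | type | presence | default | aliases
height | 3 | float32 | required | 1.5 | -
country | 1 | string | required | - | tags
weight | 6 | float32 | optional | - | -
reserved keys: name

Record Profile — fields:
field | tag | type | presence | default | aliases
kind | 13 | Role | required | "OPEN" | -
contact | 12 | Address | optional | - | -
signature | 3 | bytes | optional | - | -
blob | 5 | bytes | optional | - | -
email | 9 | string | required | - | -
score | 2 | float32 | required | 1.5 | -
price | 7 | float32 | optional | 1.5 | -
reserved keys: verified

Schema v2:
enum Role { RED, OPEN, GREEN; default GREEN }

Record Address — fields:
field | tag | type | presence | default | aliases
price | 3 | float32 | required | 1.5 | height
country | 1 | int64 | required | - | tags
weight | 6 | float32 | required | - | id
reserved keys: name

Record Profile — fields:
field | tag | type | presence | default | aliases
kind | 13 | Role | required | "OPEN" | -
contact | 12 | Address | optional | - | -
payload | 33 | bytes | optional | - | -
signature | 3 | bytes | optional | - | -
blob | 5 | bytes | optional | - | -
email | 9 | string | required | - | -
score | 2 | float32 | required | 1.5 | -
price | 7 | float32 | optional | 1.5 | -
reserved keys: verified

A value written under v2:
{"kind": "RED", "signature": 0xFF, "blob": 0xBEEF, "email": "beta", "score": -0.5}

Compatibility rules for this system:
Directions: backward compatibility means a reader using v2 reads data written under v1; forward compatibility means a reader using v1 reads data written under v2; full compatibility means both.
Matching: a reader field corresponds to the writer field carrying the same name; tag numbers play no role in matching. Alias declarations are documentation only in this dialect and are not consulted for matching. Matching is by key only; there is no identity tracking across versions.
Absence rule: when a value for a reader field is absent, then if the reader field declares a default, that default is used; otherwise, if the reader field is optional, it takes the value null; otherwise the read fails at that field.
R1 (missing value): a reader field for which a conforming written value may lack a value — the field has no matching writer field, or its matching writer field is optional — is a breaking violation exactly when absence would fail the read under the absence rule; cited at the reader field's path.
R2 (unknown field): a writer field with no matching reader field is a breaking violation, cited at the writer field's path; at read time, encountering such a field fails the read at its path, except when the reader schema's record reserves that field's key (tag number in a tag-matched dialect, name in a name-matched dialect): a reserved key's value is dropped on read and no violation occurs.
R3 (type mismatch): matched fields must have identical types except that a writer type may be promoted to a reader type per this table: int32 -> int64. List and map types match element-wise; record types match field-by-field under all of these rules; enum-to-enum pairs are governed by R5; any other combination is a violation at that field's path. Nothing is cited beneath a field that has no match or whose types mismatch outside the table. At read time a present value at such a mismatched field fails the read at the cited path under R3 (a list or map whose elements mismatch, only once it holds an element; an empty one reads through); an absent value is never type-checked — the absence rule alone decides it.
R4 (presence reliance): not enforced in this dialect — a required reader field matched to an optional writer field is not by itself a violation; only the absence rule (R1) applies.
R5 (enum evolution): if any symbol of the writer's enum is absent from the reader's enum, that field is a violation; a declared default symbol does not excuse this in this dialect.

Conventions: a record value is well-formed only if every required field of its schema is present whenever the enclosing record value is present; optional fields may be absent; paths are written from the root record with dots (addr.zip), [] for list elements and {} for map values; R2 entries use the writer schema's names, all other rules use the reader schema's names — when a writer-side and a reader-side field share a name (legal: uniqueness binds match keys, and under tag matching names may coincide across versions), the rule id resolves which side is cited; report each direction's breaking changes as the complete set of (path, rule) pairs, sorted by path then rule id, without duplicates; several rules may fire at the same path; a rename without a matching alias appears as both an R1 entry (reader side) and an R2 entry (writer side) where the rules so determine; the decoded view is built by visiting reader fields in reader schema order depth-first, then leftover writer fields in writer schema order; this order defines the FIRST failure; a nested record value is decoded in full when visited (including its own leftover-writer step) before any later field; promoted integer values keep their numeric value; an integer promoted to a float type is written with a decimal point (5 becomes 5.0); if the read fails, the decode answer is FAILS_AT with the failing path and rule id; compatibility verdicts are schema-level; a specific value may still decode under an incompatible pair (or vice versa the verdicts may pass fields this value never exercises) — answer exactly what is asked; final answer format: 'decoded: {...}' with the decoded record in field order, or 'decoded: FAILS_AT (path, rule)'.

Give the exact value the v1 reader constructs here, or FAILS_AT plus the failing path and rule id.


decoded: {"kind": "RED", "contact": null, "signature": 0xFF, "blob": 0xBEEF, "email": "beta", "score": -0.5, "price": 1.5}

each type pair in Profile: writer, then reader
decoding the Profile value with the v1 reader:
  kind := "RED"
  contact := null (absent, optional -> null)
  signature := 0xFF
  blob := 0xBEEF
  email := "beta"
  score := -0.5
  price := 1.5 (absent -> default)
  => decoded: {"kind": "RED", "contact": null, "signature": 0xFF, "blob": 0xBEEF, "email": "beta", "score": -0.5, "price": 1.5}
checking off the Profile differences that do not matter here:
  field country in record Address: type string changed to int64 -> schema-level compatibility only; this Profile value's decode is unchanged
  renamed field height to price in record Address (alias height declared on the renamed field) -> schema-level compatibility only; this Profile value's decode is unchanged
  field weight in record Address: optional changed to required -> schema-level compatibility only; this Profile value's decode is unchanged
  added field payload to record Profile: optional bytes, tag 33 (in v2 it sits immediately before signature) -> schema-level compatibility only; this Profile value's decode is unchanged


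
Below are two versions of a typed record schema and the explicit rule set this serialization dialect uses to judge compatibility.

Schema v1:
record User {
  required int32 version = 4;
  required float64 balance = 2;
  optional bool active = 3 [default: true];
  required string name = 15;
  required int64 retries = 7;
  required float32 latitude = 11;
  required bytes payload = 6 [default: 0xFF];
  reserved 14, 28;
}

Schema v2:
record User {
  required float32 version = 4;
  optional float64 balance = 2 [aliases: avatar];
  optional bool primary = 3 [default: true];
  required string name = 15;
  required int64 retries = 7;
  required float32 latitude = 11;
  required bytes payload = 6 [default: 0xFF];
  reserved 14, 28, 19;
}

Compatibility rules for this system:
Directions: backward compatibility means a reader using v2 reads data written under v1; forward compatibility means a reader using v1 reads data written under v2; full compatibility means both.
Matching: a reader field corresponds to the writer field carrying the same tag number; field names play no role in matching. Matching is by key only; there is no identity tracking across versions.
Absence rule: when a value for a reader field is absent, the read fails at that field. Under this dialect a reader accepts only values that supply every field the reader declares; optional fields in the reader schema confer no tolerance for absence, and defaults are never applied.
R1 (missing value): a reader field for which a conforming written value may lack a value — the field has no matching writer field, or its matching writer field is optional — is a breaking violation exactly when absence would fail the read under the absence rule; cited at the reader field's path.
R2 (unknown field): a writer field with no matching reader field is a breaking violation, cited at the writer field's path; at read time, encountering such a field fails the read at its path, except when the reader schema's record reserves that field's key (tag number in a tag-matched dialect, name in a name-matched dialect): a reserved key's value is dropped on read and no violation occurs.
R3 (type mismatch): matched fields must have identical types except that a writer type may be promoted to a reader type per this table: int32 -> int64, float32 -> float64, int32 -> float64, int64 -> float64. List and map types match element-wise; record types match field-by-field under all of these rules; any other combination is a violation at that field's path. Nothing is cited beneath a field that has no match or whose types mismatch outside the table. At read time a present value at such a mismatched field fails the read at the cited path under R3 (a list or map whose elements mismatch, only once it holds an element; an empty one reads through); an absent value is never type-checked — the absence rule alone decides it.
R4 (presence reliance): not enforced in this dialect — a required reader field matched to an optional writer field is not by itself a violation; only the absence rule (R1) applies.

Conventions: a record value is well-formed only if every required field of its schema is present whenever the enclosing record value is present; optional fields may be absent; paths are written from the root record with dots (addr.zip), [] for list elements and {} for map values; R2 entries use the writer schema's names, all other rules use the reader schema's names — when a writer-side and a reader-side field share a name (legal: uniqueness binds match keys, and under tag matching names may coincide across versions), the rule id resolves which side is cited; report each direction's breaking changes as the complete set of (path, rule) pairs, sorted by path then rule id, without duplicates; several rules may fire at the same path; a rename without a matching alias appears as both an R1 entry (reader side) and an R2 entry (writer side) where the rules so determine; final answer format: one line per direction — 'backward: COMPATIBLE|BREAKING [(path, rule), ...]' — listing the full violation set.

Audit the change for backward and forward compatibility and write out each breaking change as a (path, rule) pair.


backward: BREAKING [(primary, R1), (version, R3)]; forward: BREAKING [(active, R1), (balance, R1), (version, R3)]

arrows below run writer -> reader for User
backward on User — v2 reading data written by v1:
  version: int32 -> float32, writer required; from version
  balance: float64 -> float64, writer required; from balance
  primary: bool -> bool, writer optional; from active
  name: string -> string, writer required; from name
  retries: int64 -> int64, writer required; from retries
  latitude: float32 -> float32, writer required; from latitude
  payload: bytes -> bytes, writer required; from payload
  breaking: (primary, R1)
  breaking: (version, R3)
  => 2 violation(s): backward is BREAKING for User
forward on User — v1 reading data written by v2:
  version: float32 -> int32, writer required; from version
  balance: float64 -> float64, writer optional; from balance
  active: bool -> bool, writer optional; from primary
  name: string -> string, writer required; from name
  retries: int64 -> int64, writer required; from retries
  latitude: float32 -> float32, writer required; from latitude
  payload: bytes -> bytes, writer required; from payload
  breaking: (active, R1)
  breaking: (balance, R1)
  breaking: (version, R3)
  => 3 violation(s): forward is BREAKING for User


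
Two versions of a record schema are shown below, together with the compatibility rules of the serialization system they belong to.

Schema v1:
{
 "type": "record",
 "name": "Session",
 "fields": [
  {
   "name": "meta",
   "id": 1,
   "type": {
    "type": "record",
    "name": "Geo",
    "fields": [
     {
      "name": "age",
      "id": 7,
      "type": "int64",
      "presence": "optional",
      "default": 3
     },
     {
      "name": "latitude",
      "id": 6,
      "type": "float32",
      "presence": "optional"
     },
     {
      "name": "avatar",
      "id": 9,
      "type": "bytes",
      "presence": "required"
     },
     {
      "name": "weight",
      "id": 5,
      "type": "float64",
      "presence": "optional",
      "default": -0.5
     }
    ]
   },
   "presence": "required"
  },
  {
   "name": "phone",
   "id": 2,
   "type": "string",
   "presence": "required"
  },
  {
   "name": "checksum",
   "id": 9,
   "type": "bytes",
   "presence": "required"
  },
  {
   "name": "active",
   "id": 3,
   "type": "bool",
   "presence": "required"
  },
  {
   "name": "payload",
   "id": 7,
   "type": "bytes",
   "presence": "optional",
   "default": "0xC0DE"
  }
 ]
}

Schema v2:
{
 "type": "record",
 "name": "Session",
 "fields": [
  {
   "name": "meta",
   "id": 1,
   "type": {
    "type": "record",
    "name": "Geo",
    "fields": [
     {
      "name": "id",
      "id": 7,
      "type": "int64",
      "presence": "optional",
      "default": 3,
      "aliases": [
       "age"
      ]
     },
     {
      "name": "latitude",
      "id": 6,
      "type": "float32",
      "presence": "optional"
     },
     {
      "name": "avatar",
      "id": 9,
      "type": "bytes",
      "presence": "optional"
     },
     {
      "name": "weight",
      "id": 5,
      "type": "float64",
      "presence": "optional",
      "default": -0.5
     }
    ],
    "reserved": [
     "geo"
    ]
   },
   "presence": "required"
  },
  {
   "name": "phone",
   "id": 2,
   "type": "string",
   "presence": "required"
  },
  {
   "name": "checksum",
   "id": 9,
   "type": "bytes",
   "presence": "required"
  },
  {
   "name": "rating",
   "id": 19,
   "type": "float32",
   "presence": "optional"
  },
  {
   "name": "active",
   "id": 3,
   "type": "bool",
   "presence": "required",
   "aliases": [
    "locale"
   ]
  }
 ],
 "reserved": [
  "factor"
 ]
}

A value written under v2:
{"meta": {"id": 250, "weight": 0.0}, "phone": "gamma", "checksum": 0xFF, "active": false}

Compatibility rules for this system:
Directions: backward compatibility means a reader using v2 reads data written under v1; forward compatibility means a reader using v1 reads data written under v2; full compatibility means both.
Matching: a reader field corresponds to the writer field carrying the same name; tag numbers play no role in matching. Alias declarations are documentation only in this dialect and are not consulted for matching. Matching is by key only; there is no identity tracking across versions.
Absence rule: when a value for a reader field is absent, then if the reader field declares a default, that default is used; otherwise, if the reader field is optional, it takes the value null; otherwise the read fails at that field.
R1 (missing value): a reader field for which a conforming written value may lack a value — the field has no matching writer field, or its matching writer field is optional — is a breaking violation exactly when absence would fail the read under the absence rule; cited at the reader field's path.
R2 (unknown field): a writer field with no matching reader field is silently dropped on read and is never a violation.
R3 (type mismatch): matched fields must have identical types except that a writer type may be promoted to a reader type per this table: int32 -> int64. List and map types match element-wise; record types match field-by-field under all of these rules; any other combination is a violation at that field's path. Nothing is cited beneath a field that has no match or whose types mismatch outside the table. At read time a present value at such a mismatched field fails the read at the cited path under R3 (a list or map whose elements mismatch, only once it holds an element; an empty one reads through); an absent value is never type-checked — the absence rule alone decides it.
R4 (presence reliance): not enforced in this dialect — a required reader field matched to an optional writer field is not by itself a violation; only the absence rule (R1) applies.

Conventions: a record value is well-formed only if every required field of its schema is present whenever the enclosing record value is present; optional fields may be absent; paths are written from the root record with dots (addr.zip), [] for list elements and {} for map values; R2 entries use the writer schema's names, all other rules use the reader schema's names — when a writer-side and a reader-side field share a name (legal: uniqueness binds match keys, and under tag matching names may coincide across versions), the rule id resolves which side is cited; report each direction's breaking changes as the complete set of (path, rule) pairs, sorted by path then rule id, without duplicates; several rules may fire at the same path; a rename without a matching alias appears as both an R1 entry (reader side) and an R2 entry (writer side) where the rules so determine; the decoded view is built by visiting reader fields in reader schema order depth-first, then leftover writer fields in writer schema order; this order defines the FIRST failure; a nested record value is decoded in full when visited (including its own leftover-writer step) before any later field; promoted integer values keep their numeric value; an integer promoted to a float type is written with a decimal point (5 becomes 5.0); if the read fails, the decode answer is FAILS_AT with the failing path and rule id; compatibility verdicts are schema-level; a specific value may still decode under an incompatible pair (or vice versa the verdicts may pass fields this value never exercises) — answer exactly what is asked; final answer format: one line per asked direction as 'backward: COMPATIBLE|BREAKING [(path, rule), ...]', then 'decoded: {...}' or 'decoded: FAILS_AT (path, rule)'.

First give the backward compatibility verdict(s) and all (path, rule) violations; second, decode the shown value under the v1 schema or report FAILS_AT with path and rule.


backward: COMPATIBLE []; decoded: FAILS_AT (meta.avatar, R1)

in Session below, arrows point writer -> reader
backward analysis of Session with v2 as reader and v1 as writer:
  meta: Geo -> Geo, writer required; from meta
  phone: string -> string, writer required; from phone
  checksum: bytes -> bytes, writer required; from checksum
  rating has no writer counterpart
  active: bool -> bool, writer required; from active
  payload (writer side), unknown to reader
  meta.id has no writer counterpart
  meta.latitude: float32 -> float32, writer optional; from meta.latitude
  meta.avatar: bytes -> bytes, writer required; from meta.avatar
  meta.weight: float64 -> float64, writer optional; from meta.weight
  meta.age (writer side), unknown to reader
  => backward verdict for Session: COMPATIBLE, no violations
decoding the Session value with the v1 reader:
  meta.age := 3 (missing; default applied)
  meta.latitude := null (missing; optional => null)
  read fails at meta.avatar under R1 (no fill)
  => FAILS_AT (meta.avatar, R1)
diffs on Session not affecting the asked answer:
  removed field payload from record Session -> inert for the asked Session verdict: nothing fires
  renamed field age to id in record Geo (alias age declared on the renamed field) -> inert for the asked Session verdict: nothing fires
  added field rating to record Session: optional float32, tag 19 (in v2 it sits immediately before active) -> inert for the asked Session verdict: nothing fires


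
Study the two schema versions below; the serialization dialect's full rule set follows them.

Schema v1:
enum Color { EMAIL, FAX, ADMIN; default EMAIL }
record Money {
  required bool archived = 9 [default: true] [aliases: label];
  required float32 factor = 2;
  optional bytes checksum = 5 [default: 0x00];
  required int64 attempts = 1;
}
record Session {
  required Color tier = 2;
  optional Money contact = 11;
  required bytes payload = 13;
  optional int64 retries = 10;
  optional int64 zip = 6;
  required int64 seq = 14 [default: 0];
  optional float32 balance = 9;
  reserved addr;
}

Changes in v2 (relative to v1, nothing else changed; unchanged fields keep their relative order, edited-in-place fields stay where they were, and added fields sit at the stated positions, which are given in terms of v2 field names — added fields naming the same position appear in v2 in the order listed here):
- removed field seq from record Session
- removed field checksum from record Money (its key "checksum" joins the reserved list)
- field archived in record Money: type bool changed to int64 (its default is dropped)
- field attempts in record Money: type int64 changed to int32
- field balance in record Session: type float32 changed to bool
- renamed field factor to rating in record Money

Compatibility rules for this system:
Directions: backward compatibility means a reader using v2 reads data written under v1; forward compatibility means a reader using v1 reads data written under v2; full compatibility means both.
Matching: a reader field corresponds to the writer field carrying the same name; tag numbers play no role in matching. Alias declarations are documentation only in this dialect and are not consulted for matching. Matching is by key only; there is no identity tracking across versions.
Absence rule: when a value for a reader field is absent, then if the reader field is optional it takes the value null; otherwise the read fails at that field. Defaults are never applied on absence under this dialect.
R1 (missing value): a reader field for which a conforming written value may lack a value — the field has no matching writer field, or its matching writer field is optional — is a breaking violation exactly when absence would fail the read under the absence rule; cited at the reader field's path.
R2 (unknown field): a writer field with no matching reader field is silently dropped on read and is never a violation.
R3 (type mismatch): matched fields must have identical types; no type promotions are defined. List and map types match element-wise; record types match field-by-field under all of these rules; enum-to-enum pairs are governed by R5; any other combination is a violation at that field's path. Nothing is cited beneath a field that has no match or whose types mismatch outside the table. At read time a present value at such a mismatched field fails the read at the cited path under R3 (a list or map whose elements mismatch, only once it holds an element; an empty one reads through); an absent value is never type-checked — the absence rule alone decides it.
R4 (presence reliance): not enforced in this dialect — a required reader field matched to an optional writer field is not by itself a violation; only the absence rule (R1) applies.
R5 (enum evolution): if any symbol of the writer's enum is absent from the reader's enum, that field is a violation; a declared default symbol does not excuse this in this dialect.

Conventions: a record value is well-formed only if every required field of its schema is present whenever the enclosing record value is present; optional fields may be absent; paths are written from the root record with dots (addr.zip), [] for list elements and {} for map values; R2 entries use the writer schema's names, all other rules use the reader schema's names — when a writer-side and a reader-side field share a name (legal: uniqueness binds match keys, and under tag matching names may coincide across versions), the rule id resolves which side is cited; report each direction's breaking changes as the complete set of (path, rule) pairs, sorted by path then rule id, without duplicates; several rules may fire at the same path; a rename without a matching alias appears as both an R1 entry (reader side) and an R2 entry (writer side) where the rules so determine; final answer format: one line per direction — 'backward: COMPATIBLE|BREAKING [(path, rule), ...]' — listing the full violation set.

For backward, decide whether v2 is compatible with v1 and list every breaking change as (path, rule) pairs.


arrows below run writer -> reader for Session
backward on Session — v2 reading data written by v1:
  tier <- tier (Color -> Color, writer required)
  contact <- contact (Money -> Money, writer optional)
  payload <- payload (bytes -> bytes, writer required)
  retries <- retries (int64 -> int64, writer optional)
  zip <- zip (int64 -> int64, writer optional)
  balance <- balance (float32 -> bool, writer optional)
  seq (writer side), unknown to reader
  contact.archived <- contact.archived (bool -> int64, writer required)
  contact.rating: no writer match
  contact.attempts <- contact.attempts (int64 -> int32, writer required)
  contact.factor (writer side), unknown to reader
  contact.checksum (writer side), unknown to reader
  breaking: (balance, R3)
  breaking: (contact.archived, R3)
  breaking: (contact.attempts, R3)
  breaking: (contact.rating, R1)
  => 4 violation(s): backward is BREAKING for Session
the other Session changes do not affect what is asked:
  removed field seq from record Session -> fires only in the forward direction of Session, which is not asked here
  removed field checksum from record Money (its key "checksum" joins the reserved list) -> fires no rule on Session, leaving the asked answer as it is

backward: BREAKING [(balance, R3), (contact.archived, R3), (contact.attempts, R3), (contact.rating, R1)]


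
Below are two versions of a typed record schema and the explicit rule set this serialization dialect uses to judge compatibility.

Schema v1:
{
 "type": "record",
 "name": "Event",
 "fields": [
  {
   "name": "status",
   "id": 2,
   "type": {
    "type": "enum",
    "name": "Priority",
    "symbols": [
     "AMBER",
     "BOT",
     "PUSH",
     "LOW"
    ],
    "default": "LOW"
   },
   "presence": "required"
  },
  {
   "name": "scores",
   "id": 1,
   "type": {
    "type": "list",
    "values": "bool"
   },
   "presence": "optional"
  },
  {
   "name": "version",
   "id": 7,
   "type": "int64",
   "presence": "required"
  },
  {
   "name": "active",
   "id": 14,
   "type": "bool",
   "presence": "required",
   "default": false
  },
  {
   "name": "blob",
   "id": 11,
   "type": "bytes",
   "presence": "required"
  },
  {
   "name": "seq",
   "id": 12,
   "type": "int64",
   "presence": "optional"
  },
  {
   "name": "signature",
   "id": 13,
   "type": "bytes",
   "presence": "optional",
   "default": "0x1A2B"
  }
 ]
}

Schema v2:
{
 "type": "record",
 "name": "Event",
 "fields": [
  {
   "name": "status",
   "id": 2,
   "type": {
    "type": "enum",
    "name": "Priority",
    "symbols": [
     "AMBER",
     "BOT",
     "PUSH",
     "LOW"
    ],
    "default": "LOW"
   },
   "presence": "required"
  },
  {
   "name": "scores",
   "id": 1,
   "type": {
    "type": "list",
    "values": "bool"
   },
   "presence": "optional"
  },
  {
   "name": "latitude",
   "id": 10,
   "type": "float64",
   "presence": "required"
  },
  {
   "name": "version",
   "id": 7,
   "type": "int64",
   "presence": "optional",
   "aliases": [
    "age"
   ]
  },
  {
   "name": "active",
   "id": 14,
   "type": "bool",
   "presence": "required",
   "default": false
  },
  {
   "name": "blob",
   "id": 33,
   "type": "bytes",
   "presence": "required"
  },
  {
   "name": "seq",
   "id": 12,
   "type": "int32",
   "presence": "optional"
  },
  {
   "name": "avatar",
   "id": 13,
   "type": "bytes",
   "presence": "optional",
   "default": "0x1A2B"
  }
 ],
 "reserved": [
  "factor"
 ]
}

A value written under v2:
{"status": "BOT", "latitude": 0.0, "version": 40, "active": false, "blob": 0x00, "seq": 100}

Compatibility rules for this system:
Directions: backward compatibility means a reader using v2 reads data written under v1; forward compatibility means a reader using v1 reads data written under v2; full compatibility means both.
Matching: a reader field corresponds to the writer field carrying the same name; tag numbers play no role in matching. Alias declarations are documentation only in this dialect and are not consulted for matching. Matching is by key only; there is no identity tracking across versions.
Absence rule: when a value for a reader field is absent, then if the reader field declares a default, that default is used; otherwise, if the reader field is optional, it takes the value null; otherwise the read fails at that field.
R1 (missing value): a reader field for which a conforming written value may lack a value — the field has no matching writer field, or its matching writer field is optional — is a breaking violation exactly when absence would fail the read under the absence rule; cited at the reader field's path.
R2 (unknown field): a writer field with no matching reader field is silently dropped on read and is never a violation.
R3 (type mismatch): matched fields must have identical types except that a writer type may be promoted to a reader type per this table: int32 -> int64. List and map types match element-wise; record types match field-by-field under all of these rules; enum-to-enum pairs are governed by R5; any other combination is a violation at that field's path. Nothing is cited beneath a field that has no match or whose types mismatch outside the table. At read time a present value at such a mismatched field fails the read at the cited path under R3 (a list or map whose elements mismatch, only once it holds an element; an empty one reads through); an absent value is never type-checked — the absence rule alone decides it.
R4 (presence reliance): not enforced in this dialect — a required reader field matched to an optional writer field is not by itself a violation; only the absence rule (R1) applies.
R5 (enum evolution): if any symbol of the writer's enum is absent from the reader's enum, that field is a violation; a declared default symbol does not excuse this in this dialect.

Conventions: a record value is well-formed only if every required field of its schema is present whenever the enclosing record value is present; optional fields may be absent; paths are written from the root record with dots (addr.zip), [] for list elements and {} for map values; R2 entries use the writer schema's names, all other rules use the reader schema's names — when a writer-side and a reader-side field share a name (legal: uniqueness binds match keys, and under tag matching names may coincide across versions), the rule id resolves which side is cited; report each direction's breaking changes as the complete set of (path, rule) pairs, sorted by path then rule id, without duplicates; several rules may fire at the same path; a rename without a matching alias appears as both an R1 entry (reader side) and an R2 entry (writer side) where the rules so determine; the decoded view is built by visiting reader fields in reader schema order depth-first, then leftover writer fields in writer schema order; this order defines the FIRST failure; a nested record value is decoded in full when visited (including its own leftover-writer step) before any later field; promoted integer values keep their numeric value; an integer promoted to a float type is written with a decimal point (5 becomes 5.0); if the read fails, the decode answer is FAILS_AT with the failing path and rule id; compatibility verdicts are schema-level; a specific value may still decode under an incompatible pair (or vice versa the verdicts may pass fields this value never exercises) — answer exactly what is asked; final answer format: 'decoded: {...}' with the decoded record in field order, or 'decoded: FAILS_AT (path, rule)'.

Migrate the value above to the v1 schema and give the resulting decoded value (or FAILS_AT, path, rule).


decoded: {"status": "BOT", "scores": null, "version": 40, "active": false, "blob": 0x00, "seq": 100, "signature": 0x1A2B}

the writer's type comes first in each Event pair
migrating the Event value to v1:
  status := "BOT"
  scores := null (absent, optional -> null)
  version := 40
  active := false
  blob := 0x00
  seq := 100 (int32 -> int64)
  signature := 0x1A2B (absent -> default)
  writer latitude: unknown -> dropped
  => decoded: {"status": "BOT", "scores": null, "version": 40, "active": false, "blob": 0x00, "seq": 100, "signature": 0x1A2B}
remaining Event differences; none change what is asked:
  field version in record Event: required changed to optional -> schema-level compatibility only; this Event value's decode is unchanged
  field blob in record Event: tag 11 changed to 33 -> triggers nothing under the printed rules; the Event answer is the same either way
  renamed field signature to avatar in record Event -> triggers nothing under the printed rules; the Event answer is the same either way
  added field latitude to record Event: required float64, tag 10 (in v2 it sits immediately before version) -> schema-level compatibility only; this Event value's decode is unchanged
  field seq in record Event: type int64 changed to int32 -> schema-level compatibility only; this Event value's decode is unchanged
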